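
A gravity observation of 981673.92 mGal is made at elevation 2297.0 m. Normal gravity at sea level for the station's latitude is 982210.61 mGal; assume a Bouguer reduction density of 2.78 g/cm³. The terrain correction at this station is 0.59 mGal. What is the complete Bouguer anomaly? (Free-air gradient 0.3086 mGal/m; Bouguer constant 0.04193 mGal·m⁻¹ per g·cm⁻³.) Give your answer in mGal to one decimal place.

Free-air correction = 0.3086 × 2297.0 = 708.85 mGal
Free-air anomaly = 981673.92 − 982210.61 + (708.85) = 172.16 mGal
Bouguer slab correction = 0.04193 × 2.78 × 2297.0 = 267.75 mGal
Simple Bouguer anomaly = 172.16 − (267.75) = -95.59 mGal
Complete Bouguer anomaly = -95.59 + 0.59 = -95.00 mGal

-95.0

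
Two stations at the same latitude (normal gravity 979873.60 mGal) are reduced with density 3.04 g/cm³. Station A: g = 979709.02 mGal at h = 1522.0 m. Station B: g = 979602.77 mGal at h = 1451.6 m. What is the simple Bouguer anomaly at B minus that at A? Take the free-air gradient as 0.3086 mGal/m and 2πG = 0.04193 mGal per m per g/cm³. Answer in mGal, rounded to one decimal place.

Δg_SB(A) = 979709.02 − 979873.60 + 0.3086×1522.0 − 0.04193×3.04×1522.0 = 111.10 mGal
Δg_SB(B) = 979602.77 − 979873.60 + 0.3086×1451.6 − 0.04193×3.04×1451.6 = -7.90 mGal
Difference = -7.90 − (111.10) = -119.00 mGal

-119.0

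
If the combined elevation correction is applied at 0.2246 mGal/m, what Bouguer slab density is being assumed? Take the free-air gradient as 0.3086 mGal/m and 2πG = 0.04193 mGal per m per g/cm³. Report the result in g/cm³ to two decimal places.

0.2246 = 0.3086 − 0.04193 × ρ
ρ = (0.3086 − 0.2246) / 0.04193 = 2.00 g/cm³

2.00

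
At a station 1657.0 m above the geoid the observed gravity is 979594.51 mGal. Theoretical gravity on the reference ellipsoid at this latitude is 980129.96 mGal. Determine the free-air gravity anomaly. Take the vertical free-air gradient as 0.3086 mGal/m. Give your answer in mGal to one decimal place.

Free-air correction = 0.3086 × 1657.0 = 511.35 mGal
Free-air anomaly = 979594.51 − 980129.96 + (511.35) = -24.10 mGal

-24.1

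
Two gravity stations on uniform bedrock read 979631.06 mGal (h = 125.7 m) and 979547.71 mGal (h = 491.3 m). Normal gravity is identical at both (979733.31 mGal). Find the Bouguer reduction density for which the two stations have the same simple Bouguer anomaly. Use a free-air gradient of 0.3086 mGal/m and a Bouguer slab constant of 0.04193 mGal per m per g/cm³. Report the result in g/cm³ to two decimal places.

Δg_obs = 979547.71 − 979631.06 = -83.35 mGal over Δh = 491.3 − 125.7 = 365.6 m
Equal Bouguer anomalies ⇒ Δg_obs + (0.3086 − 0.04193ρ)·Δh = 0
0.3086 − 0.04193ρ = −Δg_obs/Δh = 0.22798
ρ = (0.3086 − 0.22798) / 0.04193 = 1.92 g/cm³

1.92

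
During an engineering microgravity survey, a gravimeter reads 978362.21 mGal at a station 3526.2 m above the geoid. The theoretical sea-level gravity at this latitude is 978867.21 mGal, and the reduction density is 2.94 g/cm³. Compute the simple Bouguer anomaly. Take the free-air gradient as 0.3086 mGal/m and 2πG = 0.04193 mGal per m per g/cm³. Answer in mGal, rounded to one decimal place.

148.5

Free-air correction = 0.3086 × 3526.2 = 1088.19 mGal
Free-air anomaly = 978362.21 − 978867.21 + (1088.19) = 583.19 mGal
Bouguer slab correction = 0.04193 × 2.94 × 3526.2 = 434.69 mGal
Simple Bouguer anomaly = 583.19 − (434.69) = 148.50 mGal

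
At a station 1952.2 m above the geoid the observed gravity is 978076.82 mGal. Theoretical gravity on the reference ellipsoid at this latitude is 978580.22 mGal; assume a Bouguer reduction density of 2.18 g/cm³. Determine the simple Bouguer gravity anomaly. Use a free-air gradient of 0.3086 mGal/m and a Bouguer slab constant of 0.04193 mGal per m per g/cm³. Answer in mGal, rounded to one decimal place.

-79.4

Free-air correction = 0.3086 × 1952.2 = 602.45 mGal
Free-air anomaly = 978076.82 − 978580.22 + (602.45) = 99.05 mGal
Bouguer slab correction = 0.04193 × 2.18 × 1952.2 = 178.45 mGal
Simple Bouguer anomaly = 99.05 − (178.45) = -79.40 mGal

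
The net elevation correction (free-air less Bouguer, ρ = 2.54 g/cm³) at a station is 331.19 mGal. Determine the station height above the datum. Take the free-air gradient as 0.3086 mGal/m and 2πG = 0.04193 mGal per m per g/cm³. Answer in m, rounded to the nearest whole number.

Combined gradient = 0.3086 − 0.04193 × 2.54 = 0.2020978 mGal/m
h = 331.19 / 0.2020978 = 1638.76 m

1639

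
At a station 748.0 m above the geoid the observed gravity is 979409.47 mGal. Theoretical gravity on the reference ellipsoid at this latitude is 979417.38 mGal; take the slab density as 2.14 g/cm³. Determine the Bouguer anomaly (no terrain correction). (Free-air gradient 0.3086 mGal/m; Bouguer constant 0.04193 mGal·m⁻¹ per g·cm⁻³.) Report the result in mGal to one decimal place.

Free-air correction = 0.3086 × 748.0 = 230.83 mGal
Free-air anomaly = 979409.47 − 979417.38 + (230.83) = 222.92 mGal
Bouguer slab correction = 0.04193 × 2.14 × 748.0 = 67.12 mGal
Simple Bouguer anomaly = 222.92 − (67.12) = 155.80 mGal

155.8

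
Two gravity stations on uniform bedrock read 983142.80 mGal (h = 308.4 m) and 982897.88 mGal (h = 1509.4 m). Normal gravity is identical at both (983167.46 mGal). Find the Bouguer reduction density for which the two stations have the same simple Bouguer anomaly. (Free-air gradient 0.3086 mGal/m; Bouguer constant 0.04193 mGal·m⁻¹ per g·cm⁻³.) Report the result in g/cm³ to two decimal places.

Δg_obs = 982897.88 − 983142.80 = -244.92 mGal over Δh = 1509.4 − 308.4 = 1201.0 m
Equal Bouguer anomalies ⇒ Δg_obs + (0.3086 − 0.04193ρ)·Δh = 0
0.3086 − 0.04193ρ = −Δg_obs/Δh = 0.20393
ρ = (0.3086 − 0.20393) / 0.04193 = 2.50 g/cm³

2.50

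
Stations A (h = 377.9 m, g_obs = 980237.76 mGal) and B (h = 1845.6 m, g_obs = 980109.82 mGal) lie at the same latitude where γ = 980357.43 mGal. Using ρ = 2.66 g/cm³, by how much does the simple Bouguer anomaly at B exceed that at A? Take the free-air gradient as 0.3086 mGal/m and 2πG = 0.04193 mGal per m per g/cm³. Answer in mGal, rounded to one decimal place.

Δg_SB(A) = 980237.76 − 980357.43 + 0.3086×377.9 − 0.04193×2.66×377.9 = -45.20 mGal
Δg_SB(B) = 980109.82 − 980357.43 + 0.3086×1845.6 − 0.04193×2.66×1845.6 = 116.10 mGal
Difference = 116.10 − (-45.20) = 161.30 mGal

161.3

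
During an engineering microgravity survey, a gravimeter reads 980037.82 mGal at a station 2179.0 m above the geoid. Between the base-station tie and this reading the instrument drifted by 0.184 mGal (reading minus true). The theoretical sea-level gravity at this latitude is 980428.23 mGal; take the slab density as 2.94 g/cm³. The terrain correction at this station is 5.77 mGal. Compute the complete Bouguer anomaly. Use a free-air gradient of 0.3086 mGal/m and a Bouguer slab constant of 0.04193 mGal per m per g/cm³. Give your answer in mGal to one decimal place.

19.0

Drift-corrected reading = 980037.82 − (0.184) = 980037.636 mGal
Free-air correction = 0.3086 × 2179.0 = 672.44 mGal
Free-air anomaly = 980037.636 − 980428.23 + (672.44) = 281.846 mGal
Bouguer slab correction = 0.04193 × 2.94 × 2179.0 = 268.61 mGal
Simple Bouguer anomaly = 281.846 − (268.61) = 13.236 mGal
Complete Bouguer anomaly = 13.236 + 5.77 = 19.006 mGal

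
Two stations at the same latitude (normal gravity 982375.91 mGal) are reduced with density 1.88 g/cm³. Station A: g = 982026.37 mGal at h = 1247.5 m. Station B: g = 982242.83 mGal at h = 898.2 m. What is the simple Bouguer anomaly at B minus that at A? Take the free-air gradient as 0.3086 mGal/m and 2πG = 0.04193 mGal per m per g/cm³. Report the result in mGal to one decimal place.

136.2

Δg_SB(A) = 982026.37 − 982375.91 + 0.3086×1247.5 − 0.04193×1.88×1247.5 = -62.90 mGal
Δg_SB(B) = 982242.83 − 982375.91 + 0.3086×898.2 − 0.04193×1.88×898.2 = 73.30 mGal
Difference = 73.30 − (-62.90) = 136.20 mGal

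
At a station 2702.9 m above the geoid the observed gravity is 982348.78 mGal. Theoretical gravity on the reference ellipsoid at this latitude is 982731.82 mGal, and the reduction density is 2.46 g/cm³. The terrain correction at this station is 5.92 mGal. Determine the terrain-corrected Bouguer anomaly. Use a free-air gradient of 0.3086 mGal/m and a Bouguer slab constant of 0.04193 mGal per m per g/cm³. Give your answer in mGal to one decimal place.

178.2

Free-air correction = 0.3086 × 2702.9 = 834.11 mGal
Free-air anomaly = 982348.78 − 982731.82 + (834.11) = 451.07 mGal
Bouguer slab correction = 0.04193 × 2.46 × 2702.9 = 278.80 mGal
Simple Bouguer anomaly = 451.07 − (278.80) = 172.27 mGal
Complete Bouguer anomaly = 172.27 + 5.92 = 178.19 mGal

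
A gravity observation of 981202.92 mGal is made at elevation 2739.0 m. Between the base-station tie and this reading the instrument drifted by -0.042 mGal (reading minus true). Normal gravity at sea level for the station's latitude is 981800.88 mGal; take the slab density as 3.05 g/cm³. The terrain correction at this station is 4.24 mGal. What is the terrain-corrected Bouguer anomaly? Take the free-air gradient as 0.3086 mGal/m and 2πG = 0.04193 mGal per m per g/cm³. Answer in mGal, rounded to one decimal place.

Drift-corrected reading = 981202.92 − (-0.042) = 981202.962 mGal
Free-air correction = 0.3086 × 2739.0 = 845.26 mGal
Free-air anomaly = 981202.962 − 981800.88 + (845.26) = 247.342 mGal
Bouguer slab correction = 0.04193 × 3.05 × 2739.0 = 350.28 mGal
Simple Bouguer anomaly = 247.342 − (350.28) = -102.938 mGal
Complete Bouguer anomaly = -102.938 + 4.24 = -98.698 mGal

-98.7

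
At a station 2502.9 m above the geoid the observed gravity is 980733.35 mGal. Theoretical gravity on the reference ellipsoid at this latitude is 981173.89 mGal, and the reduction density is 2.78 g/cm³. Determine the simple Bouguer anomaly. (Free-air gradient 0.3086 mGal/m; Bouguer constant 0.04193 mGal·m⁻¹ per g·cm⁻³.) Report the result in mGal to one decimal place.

Free-air correction = 0.3086 × 2502.9 = 772.39 mGal
Free-air anomaly = 980733.35 − 981173.89 + (772.39) = 331.85 mGal
Bouguer slab correction = 0.04193 × 2.78 × 2502.9 = 291.75 mGal
Simple Bouguer anomaly = 331.85 − (291.75) = 40.10 mGal

40.1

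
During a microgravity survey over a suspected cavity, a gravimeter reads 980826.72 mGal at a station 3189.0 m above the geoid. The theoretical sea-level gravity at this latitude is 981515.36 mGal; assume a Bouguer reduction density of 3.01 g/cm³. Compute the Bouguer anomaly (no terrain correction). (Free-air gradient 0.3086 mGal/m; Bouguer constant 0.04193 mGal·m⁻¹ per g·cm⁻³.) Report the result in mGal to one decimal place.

Free-air correction = 0.3086 × 3189.0 = 984.13 mGal
Free-air anomaly = 980826.72 − 981515.36 + (984.13) = 295.49 mGal
Bouguer slab correction = 0.04193 × 3.01 × 3189.0 = 402.48 mGal
Simple Bouguer anomaly = 295.49 − (402.48) = -106.99 mGal

-107.0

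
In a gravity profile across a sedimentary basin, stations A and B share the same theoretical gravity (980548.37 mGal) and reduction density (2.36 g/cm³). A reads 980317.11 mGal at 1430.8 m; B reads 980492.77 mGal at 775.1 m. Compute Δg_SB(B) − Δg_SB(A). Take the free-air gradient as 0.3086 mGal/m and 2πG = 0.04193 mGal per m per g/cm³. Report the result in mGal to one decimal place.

Δg_SB(A) = 980317.11 − 980548.37 + 0.3086×1430.8 − 0.04193×2.36×1430.8 = 68.70 mGal
Δg_SB(B) = 980492.77 − 980548.37 + 0.3086×775.1 − 0.04193×2.36×775.1 = 106.90 mGal
Difference = 106.90 − (68.70) = 38.20 mGal

38.2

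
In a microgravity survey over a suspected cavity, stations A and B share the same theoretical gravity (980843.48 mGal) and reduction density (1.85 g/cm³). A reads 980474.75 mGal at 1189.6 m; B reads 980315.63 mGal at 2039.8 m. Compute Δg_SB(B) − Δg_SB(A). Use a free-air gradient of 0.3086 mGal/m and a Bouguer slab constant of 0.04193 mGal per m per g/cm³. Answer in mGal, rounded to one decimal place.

37.3

Δg_SB(A) = 980474.75 − 980843.48 + 0.3086×1189.6 − 0.04193×1.85×1189.6 = -93.90 mGal
Δg_SB(B) = 980315.63 − 980843.48 + 0.3086×2039.8 − 0.04193×1.85×2039.8 = -56.60 mGal
Difference = -56.60 − (-93.90) = 37.30 mGal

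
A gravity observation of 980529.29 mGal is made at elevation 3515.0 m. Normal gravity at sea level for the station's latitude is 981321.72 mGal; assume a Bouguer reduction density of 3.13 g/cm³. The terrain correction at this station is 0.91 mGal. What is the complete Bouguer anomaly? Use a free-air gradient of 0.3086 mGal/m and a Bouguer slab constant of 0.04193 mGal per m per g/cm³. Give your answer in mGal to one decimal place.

-168.1

Free-air correction = 0.3086 × 3515.0 = 1084.73 mGal
Free-air anomaly = 980529.29 − 981321.72 + (1084.73) = 292.30 mGal
Bouguer slab correction = 0.04193 × 3.13 × 3515.0 = 461.31 mGal
Simple Bouguer anomaly = 292.30 − (461.31) = -169.01 mGal
Complete Bouguer anomaly = -169.01 + 0.91 = -168.10 mGal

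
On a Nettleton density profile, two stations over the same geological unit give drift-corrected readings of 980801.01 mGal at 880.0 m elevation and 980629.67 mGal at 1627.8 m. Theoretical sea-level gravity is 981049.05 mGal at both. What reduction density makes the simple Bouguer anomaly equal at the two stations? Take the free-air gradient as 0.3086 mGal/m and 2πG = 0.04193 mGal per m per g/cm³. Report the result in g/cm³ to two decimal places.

Δg_obs = 980629.67 − 980801.01 = -171.34 mGal over Δh = 1627.8 − 880.0 = 747.8 m
Equal Bouguer anomalies ⇒ Δg_obs + (0.3086 − 0.04193ρ)·Δh = 0
0.3086 − 0.04193ρ = −Δg_obs/Δh = 0.22913
ρ = (0.3086 − 0.22913) / 0.04193 = 1.90 g/cm³

1.90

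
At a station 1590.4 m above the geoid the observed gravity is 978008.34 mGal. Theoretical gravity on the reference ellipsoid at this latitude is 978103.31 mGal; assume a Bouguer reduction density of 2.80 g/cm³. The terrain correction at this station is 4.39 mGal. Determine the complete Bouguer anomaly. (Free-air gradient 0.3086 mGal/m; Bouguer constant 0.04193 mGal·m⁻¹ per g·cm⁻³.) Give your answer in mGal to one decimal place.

213.5

Free-air correction = 0.3086 × 1590.4 = 490.80 mGal
Free-air anomaly = 978008.34 − 978103.31 + (490.80) = 395.83 mGal
Bouguer slab correction = 0.04193 × 2.80 × 1590.4 = 186.72 mGal
Simple Bouguer anomaly = 395.83 − (186.72) = 209.11 mGal
Complete Bouguer anomaly = 209.11 + 4.39 = 213.50 mGal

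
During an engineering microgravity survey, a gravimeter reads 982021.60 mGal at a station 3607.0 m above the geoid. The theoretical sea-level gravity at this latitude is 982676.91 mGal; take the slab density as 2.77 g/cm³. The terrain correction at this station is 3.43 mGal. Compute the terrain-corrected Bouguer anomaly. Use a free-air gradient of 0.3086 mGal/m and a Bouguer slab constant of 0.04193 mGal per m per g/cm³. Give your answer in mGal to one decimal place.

Free-air correction = 0.3086 × 3607.0 = 1113.12 mGal
Free-air anomaly = 982021.60 − 982676.91 + (1113.12) = 457.81 mGal
Bouguer slab correction = 0.04193 × 2.77 × 3607.0 = 418.94 mGal
Simple Bouguer anomaly = 457.81 − (418.94) = 38.87 mGal
Complete Bouguer anomaly = 38.87 + 3.43 = 42.30 mGal

42.3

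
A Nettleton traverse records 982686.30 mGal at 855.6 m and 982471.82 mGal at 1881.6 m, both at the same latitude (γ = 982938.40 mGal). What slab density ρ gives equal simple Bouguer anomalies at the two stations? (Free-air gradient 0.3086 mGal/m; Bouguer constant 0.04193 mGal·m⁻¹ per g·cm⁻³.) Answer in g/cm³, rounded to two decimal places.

2.37

Δg_obs = 982471.82 − 982686.30 = -214.48 mGal over Δh = 1881.6 − 855.6 = 1026.0 m
Equal Bouguer anomalies ⇒ Δg_obs + (0.3086 − 0.04193ρ)·Δh = 0
0.3086 − 0.04193ρ = −Δg_obs/Δh = 0.20904
ρ = (0.3086 − 0.20904) / 0.04193 = 2.37 g/cm³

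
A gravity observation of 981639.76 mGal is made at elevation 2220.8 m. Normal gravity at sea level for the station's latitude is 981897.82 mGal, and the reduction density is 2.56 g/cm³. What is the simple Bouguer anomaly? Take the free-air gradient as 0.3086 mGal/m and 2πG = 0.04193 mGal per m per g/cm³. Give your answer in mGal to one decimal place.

188.9

Free-air correction = 0.3086 × 2220.8 = 685.34 mGal
Free-air anomaly = 981639.76 − 981897.82 + (685.34) = 427.28 mGal
Bouguer slab correction = 0.04193 × 2.56 × 2220.8 = 238.38 mGal
Simple Bouguer anomaly = 427.28 − (238.38) = 188.90 mGal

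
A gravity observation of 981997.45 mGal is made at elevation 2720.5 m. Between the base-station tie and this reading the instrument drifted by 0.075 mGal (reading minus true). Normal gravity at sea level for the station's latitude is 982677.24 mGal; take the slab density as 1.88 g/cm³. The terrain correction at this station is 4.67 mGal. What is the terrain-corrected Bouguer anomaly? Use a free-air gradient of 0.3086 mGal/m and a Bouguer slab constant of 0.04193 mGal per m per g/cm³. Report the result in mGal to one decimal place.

-50.1

Drift-corrected reading = 981997.45 − (0.075) = 981997.375 mGal
Free-air correction = 0.3086 × 2720.5 = 839.55 mGal
Free-air anomaly = 981997.375 − 982677.24 + (839.55) = 159.685 mGal
Bouguer slab correction = 0.04193 × 1.88 × 2720.5 = 214.45 mGal
Simple Bouguer anomaly = 159.685 − (214.45) = -54.765 mGal
Complete Bouguer anomaly = -54.765 + 4.67 = -50.095 mGal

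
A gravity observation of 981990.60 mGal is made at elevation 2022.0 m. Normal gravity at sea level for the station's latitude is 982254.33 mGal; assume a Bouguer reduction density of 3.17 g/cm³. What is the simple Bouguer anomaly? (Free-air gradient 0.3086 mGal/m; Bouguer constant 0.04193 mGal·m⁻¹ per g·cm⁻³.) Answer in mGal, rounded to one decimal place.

91.5

Free-air correction = 0.3086 × 2022.0 = 623.99 mGal
Free-air anomaly = 981990.60 − 982254.33 + (623.99) = 360.26 mGal
Bouguer slab correction = 0.04193 × 3.17 × 2022.0 = 268.76 mGal
Simple Bouguer anomaly = 360.26 − (268.76) = 91.50 mGal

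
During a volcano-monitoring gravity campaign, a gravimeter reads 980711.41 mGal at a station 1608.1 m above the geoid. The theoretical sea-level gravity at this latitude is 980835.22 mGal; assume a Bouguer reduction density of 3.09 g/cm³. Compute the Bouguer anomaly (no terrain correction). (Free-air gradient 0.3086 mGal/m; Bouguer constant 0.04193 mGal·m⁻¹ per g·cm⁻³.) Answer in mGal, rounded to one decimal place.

164.1

Free-air correction = 0.3086 × 1608.1 = 496.26 mGal
Free-air anomaly = 980711.41 − 980835.22 + (496.26) = 372.45 mGal
Bouguer slab correction = 0.04193 × 3.09 × 1608.1 = 208.35 mGal
Simple Bouguer anomaly = 372.45 − (208.35) = 164.10 mGal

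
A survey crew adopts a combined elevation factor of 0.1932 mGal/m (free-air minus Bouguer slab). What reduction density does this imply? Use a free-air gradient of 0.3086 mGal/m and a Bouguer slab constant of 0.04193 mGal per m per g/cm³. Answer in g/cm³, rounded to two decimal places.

0.1932 = 0.3086 − 0.04193 × ρ
ρ = (0.3086 − 0.1932) / 0.04193 = 2.75 g/cm³

2.75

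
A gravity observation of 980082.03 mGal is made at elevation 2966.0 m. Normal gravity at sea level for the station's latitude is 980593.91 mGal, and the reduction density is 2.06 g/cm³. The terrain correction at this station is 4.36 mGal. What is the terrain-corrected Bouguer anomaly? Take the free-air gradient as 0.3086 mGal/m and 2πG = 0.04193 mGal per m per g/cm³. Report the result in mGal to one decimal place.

151.6

Free-air correction = 0.3086 × 2966.0 = 915.31 mGal
Free-air anomaly = 980082.03 − 980593.91 + (915.31) = 403.43 mGal
Bouguer slab correction = 0.04193 × 2.06 × 2966.0 = 256.19 mGal
Simple Bouguer anomaly = 403.43 − (256.19) = 147.24 mGal
Complete Bouguer anomaly = 147.24 + 4.36 = 151.60 mGal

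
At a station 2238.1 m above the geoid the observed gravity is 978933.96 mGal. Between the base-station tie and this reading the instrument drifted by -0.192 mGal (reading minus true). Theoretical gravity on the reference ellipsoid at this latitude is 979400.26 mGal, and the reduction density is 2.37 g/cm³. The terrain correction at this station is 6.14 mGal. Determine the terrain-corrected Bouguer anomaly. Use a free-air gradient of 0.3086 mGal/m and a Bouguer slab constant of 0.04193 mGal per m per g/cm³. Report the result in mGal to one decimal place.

Drift-corrected reading = 978933.96 − (-0.192) = 978934.152 mGal
Free-air correction = 0.3086 × 2238.1 = 690.68 mGal
Free-air anomaly = 978934.152 − 979400.26 + (690.68) = 224.572 mGal
Bouguer slab correction = 0.04193 × 2.37 × 2238.1 = 222.41 mGal
Simple Bouguer anomaly = 224.572 − (222.41) = 2.162 mGal
Complete Bouguer anomaly = 2.162 + 6.14 = 8.302 mGal

8.3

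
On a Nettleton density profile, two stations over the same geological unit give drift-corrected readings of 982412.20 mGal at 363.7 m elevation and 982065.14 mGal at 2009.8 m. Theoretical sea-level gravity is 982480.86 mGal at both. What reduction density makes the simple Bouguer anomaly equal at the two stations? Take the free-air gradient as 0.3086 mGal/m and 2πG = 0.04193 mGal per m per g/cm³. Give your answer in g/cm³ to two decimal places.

Δg_obs = 982065.14 − 982412.20 = -347.06 mGal over Δh = 2009.8 − 363.7 = 1646.1 m
Equal Bouguer anomalies ⇒ Δg_obs + (0.3086 − 0.04193ρ)·Δh = 0
0.3086 − 0.04193ρ = −Δg_obs/Δh = 0.21084
ρ = (0.3086 − 0.21084) / 0.04193 = 2.33 g/cm³

2.33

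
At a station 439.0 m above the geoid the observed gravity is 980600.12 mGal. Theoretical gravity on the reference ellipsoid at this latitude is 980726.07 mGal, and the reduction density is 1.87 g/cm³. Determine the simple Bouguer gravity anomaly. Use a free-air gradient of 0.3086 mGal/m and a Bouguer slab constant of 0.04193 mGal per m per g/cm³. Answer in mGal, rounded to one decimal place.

-24.9

Free-air correction = 0.3086 × 439.0 = 135.48 mGal
Free-air anomaly = 980600.12 − 980726.07 + (135.48) = 9.53 mGal
Bouguer slab correction = 0.04193 × 1.87 × 439.0 = 34.42 mGal
Simple Bouguer anomaly = 9.53 − (34.42) = -24.89 mGal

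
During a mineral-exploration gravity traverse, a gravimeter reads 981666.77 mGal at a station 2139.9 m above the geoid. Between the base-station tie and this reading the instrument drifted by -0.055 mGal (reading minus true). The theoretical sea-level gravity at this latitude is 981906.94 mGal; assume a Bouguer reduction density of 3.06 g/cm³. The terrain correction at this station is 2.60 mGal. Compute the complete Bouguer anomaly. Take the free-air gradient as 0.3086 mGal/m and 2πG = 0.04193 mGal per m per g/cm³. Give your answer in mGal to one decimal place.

Drift-corrected reading = 981666.77 − (-0.055) = 981666.825 mGal
Free-air correction = 0.3086 × 2139.9 = 660.37 mGal
Free-air anomaly = 981666.825 − 981906.94 + (660.37) = 420.255 mGal
Bouguer slab correction = 0.04193 × 3.06 × 2139.9 = 274.56 mGal
Simple Bouguer anomaly = 420.255 − (274.56) = 145.695 mGal
Complete Bouguer anomaly = 145.695 + 2.60 = 148.295 mGal

148.3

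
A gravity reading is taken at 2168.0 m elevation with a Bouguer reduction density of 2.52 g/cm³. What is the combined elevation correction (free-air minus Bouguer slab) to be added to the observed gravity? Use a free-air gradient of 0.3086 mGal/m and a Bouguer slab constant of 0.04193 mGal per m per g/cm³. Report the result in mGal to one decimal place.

440.0

Combined gradient = 0.3086 − 0.04193 × 2.52 = 0.2029364 mGal/m
Combined elevation correction = 0.2029364 × 2168.0 = 440.0 mGal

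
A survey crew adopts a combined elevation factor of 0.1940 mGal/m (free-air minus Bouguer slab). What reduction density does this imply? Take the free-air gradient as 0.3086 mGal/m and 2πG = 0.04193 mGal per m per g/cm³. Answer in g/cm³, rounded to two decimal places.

0.1940 = 0.3086 − 0.04193 × ρ
ρ = (0.3086 − 0.1940) / 0.04193 = 2.73 g/cm³

2.73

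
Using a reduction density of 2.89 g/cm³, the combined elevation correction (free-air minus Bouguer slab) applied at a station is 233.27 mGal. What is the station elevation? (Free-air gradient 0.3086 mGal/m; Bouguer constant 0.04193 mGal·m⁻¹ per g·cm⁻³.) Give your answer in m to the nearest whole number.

1245

Combined gradient = 0.3086 − 0.04193 × 2.89 = 0.1874223 mGal/m
h = 233.27 / 0.1874223 = 1244.62 m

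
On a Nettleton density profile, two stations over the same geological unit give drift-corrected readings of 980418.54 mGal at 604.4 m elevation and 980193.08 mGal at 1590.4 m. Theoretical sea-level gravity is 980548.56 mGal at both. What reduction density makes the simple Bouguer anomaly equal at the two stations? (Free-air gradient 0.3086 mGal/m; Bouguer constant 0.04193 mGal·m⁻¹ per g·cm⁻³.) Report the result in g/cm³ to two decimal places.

1.91

Δg_obs = 980193.08 − 980418.54 = -225.46 mGal over Δh = 1590.4 − 604.4 = 986.0 m
Equal Bouguer anomalies ⇒ Δg_obs + (0.3086 − 0.04193ρ)·Δh = 0
0.3086 − 0.04193ρ = −Δg_obs/Δh = 0.22866
ρ = (0.3086 − 0.22866) / 0.04193 = 1.91 g/cm³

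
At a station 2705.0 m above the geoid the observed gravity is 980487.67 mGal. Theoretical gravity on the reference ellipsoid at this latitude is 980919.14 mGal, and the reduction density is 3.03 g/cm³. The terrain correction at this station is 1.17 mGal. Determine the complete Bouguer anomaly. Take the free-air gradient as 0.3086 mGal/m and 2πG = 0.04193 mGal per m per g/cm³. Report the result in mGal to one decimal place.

Free-air correction = 0.3086 × 2705.0 = 834.76 mGal
Free-air anomaly = 980487.67 − 980919.14 + (834.76) = 403.29 mGal
Bouguer slab correction = 0.04193 × 3.03 × 2705.0 = 343.66 mGal
Simple Bouguer anomaly = 403.29 − (343.66) = 59.63 mGal
Complete Bouguer anomaly = 59.63 + 1.17 = 60.80 mGal

60.8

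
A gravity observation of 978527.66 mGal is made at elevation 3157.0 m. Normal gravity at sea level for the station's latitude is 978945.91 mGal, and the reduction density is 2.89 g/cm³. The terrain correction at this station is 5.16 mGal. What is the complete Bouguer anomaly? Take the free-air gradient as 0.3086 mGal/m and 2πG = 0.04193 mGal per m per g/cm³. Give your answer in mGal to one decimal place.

178.6

Free-air correction = 0.3086 × 3157.0 = 974.25 mGal
Free-air anomaly = 978527.66 − 978945.91 + (974.25) = 556.00 mGal
Bouguer slab correction = 0.04193 × 2.89 × 3157.0 = 382.56 mGal
Simple Bouguer anomaly = 556.00 − (382.56) = 173.44 mGal
Complete Bouguer anomaly = 173.44 + 5.16 = 178.60 mGal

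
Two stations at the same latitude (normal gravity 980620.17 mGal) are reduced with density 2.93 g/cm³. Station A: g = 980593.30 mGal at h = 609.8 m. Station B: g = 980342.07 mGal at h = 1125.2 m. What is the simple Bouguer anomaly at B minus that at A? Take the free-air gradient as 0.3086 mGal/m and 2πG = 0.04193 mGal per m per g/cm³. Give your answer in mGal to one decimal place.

-155.5

Δg_SB(A) = 980593.30 − 980620.17 + 0.3086×609.8 − 0.04193×2.93×609.8 = 86.40 mGal
Δg_SB(B) = 980342.07 − 980620.17 + 0.3086×1125.2 − 0.04193×2.93×1125.2 = -69.10 mGal
Difference = -69.10 − (86.40) = -155.50 mGal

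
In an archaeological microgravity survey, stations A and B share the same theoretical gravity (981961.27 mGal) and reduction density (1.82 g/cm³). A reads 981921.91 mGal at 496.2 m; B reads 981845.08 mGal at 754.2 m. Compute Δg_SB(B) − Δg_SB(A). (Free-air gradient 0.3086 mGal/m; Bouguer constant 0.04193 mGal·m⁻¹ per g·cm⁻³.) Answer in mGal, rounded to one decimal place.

Δg_SB(A) = 981921.91 − 981961.27 + 0.3086×496.2 − 0.04193×1.82×496.2 = 75.90 mGal
Δg_SB(B) = 981845.08 − 981961.27 + 0.3086×754.2 − 0.04193×1.82×754.2 = 59.00 mGal
Difference = 59.00 − (75.90) = -16.90 mGal

-16.9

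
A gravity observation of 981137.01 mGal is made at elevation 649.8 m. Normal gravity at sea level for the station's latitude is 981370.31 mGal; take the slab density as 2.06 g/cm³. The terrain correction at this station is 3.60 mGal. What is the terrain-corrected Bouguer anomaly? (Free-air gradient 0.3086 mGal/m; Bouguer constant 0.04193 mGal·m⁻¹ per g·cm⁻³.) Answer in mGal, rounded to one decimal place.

Free-air correction = 0.3086 × 649.8 = 200.53 mGal
Free-air anomaly = 981137.01 − 981370.31 + (200.53) = -32.77 mGal
Bouguer slab correction = 0.04193 × 2.06 × 649.8 = 56.13 mGal
Simple Bouguer anomaly = -32.77 − (56.13) = -88.90 mGal
Complete Bouguer anomaly = -88.90 + 3.60 = -85.30 mGal

-85.3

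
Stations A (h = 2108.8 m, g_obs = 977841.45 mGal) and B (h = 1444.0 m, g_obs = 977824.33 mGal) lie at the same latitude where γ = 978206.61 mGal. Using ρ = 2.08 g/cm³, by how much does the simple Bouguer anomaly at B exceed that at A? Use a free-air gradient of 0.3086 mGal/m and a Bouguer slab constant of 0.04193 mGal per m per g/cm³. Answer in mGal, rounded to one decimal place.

-164.3

Δg_SB(A) = 977841.45 − 978206.61 + 0.3086×2108.8 − 0.04193×2.08×2108.8 = 101.70 mGal
Δg_SB(B) = 977824.33 − 978206.61 + 0.3086×1444.0 − 0.04193×2.08×1444.0 = -62.60 mGal
Difference = -62.60 − (101.70) = -164.30 mGal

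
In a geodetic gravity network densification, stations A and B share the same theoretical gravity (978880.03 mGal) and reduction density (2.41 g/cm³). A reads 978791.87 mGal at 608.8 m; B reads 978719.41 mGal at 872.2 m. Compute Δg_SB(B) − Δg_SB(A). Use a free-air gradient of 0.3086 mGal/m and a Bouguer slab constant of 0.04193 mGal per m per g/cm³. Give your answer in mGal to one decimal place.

Δg_SB(A) = 978791.87 − 978880.03 + 0.3086×608.8 − 0.04193×2.41×608.8 = 38.20 mGal
Δg_SB(B) = 978719.41 − 978880.03 + 0.3086×872.2 − 0.04193×2.41×872.2 = 20.40 mGal
Difference = 20.40 − (38.20) = -17.80 mGal

-17.8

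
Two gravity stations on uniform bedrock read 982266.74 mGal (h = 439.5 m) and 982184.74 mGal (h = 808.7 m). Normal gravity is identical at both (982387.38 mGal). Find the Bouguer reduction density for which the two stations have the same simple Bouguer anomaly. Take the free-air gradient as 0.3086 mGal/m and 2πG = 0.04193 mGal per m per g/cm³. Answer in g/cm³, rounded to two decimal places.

Δg_obs = 982184.74 − 982266.74 = -82.00 mGal over Δh = 808.7 − 439.5 = 369.2 m
Equal Bouguer anomalies ⇒ Δg_obs + (0.3086 − 0.04193ρ)·Δh = 0
0.3086 − 0.04193ρ = −Δg_obs/Δh = 0.22210
ρ = (0.3086 − 0.22210) / 0.04193 = 2.06 g/cm³

2.06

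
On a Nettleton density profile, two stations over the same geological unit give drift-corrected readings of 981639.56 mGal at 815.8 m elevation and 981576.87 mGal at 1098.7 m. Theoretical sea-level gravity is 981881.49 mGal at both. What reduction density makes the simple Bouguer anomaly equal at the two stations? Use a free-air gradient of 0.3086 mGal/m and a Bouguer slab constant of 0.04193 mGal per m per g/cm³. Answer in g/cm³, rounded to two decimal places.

2.07

Δg_obs = 981576.87 − 981639.56 = -62.69 mGal over Δh = 1098.7 − 815.8 = 282.9 m
Equal Bouguer anomalies ⇒ Δg_obs + (0.3086 − 0.04193ρ)·Δh = 0
0.3086 − 0.04193ρ = −Δg_obs/Δh = 0.22160
ρ = (0.3086 − 0.22160) / 0.04193 = 2.07 g/cm³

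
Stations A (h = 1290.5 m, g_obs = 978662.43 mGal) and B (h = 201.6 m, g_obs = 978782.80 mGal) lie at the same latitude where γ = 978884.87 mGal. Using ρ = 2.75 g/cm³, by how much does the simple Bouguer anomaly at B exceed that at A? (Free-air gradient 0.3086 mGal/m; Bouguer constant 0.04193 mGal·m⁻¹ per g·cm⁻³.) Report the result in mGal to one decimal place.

Δg_SB(A) = 978662.43 − 978884.87 + 0.3086×1290.5 − 0.04193×2.75×1290.5 = 27.00 mGal
Δg_SB(B) = 978782.80 − 978884.87 + 0.3086×201.6 − 0.04193×2.75×201.6 = -63.10 mGal
Difference = -63.10 − (27.00) = -90.10 mGal

-90.1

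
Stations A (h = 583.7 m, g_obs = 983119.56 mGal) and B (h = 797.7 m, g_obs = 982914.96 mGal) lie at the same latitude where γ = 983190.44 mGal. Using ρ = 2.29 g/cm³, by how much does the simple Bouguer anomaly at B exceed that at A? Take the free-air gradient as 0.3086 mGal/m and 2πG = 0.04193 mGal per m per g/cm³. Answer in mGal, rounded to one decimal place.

Δg_SB(A) = 983119.56 − 983190.44 + 0.3086×583.7 − 0.04193×2.29×583.7 = 53.20 mGal
Δg_SB(B) = 982914.96 − 983190.44 + 0.3086×797.7 − 0.04193×2.29×797.7 = -105.90 mGal
Difference = -105.90 − (53.20) = -159.10 mGal

-159.1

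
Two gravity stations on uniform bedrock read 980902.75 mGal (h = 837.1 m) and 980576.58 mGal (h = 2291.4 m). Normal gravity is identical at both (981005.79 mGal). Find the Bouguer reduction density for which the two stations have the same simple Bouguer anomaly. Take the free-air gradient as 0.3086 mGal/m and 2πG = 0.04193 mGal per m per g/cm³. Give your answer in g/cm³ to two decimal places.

2.01

Δg_obs = 980576.58 − 980902.75 = -326.17 mGal over Δh = 2291.4 − 837.1 = 1454.3 m
Equal Bouguer anomalies ⇒ Δg_obs + (0.3086 − 0.04193ρ)·Δh = 0
0.3086 − 0.04193ρ = −Δg_obs/Δh = 0.22428
ρ = (0.3086 − 0.22428) / 0.04193 = 2.01 g/cm³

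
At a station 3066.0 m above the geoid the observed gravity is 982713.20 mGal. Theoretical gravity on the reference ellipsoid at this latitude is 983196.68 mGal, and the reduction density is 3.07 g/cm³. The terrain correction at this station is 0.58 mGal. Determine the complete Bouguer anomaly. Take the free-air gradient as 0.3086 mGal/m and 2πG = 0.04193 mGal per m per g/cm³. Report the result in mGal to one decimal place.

68.6

Free-air correction = 0.3086 × 3066.0 = 946.17 mGal
Free-air anomaly = 982713.20 − 983196.68 + (946.17) = 462.69 mGal
Bouguer slab correction = 0.04193 × 3.07 × 3066.0 = 394.67 mGal
Simple Bouguer anomaly = 462.69 − (394.67) = 68.02 mGal
Complete Bouguer anomaly = 68.02 + 0.58 = 68.60 mGal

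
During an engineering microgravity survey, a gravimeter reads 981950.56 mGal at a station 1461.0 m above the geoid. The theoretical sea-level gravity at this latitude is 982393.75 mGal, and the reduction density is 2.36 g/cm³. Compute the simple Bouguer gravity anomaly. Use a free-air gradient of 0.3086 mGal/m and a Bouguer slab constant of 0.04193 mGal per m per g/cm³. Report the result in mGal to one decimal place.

Free-air correction = 0.3086 × 1461.0 = 450.86 mGal
Free-air anomaly = 981950.56 − 982393.75 + (450.86) = 7.67 mGal
Bouguer slab correction = 0.04193 × 2.36 × 1461.0 = 144.57 mGal
Simple Bouguer anomaly = 7.67 − (144.57) = -136.90 mGal

-136.9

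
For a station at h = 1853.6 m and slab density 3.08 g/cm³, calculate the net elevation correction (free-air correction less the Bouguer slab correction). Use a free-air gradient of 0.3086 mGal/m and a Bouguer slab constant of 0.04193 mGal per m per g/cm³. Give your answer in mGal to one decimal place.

332.6

Combined gradient = 0.3086 − 0.04193 × 3.08 = 0.1794556 mGal/m
Combined elevation correction = 0.1794556 × 1853.6 = 332.6 mGal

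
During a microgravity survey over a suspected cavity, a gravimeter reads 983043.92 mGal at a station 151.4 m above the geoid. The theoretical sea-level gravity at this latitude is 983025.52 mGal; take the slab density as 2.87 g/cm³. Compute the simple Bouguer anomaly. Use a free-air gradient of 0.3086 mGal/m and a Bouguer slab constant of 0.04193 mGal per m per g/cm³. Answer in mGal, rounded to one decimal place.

Free-air correction = 0.3086 × 151.4 = 46.72 mGal
Free-air anomaly = 983043.92 − 983025.52 + (46.72) = 65.12 mGal
Bouguer slab correction = 0.04193 × 2.87 × 151.4 = 18.22 mGal
Simple Bouguer anomaly = 65.12 − (18.22) = 46.90 mGal

46.9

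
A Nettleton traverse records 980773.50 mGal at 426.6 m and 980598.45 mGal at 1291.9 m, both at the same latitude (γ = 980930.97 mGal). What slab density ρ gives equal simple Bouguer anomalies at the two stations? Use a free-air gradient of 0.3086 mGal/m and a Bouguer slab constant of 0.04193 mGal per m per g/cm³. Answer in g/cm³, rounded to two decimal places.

Δg_obs = 980598.45 − 980773.50 = -175.05 mGal over Δh = 1291.9 − 426.6 = 865.3 m
Equal Bouguer anomalies ⇒ Δg_obs + (0.3086 − 0.04193ρ)·Δh = 0
0.3086 − 0.04193ρ = −Δg_obs/Δh = 0.20230
ρ = (0.3086 − 0.20230) / 0.04193 = 2.54 g/cm³

2.54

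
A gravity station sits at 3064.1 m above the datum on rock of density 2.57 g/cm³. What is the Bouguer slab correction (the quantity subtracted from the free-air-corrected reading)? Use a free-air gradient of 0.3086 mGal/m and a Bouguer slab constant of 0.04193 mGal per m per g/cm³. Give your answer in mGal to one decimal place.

330.2

Bouguer slab correction = 0.04193 × 2.57 × 3064.1 = 330.2 mGal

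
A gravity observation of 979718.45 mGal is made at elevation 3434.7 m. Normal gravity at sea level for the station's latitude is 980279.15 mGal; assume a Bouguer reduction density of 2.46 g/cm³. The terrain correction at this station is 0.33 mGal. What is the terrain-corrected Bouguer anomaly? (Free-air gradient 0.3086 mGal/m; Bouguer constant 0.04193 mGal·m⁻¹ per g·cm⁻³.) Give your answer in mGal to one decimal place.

145.3

Free-air correction = 0.3086 × 3434.7 = 1059.95 mGal
Free-air anomaly = 979718.45 − 980279.15 + (1059.95) = 499.25 mGal
Bouguer slab correction = 0.04193 × 2.46 × 3434.7 = 354.28 mGal
Simple Bouguer anomaly = 499.25 − (354.28) = 144.97 mGal
Complete Bouguer anomaly = 144.97 + 0.33 = 145.30 mGal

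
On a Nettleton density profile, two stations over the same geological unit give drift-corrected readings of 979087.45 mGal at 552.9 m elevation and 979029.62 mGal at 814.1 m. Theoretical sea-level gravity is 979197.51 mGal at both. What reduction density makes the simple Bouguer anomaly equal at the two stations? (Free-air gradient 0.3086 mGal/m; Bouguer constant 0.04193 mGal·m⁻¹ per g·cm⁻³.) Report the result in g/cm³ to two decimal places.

2.08

Δg_obs = 979029.62 − 979087.45 = -57.83 mGal over Δh = 814.1 − 552.9 = 261.2 m
Equal Bouguer anomalies ⇒ Δg_obs + (0.3086 − 0.04193ρ)·Δh = 0
0.3086 − 0.04193ρ = −Δg_obs/Δh = 0.22140
ρ = (0.3086 − 0.22140) / 0.04193 = 2.08 g/cm³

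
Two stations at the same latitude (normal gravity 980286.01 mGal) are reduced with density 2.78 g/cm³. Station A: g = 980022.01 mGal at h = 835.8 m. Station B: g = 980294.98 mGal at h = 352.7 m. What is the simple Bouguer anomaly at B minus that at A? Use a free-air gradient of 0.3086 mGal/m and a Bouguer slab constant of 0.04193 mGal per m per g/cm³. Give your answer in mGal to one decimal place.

180.2

Δg_SB(A) = 980022.01 − 980286.01 + 0.3086×835.8 − 0.04193×2.78×835.8 = -103.50 mGal
Δg_SB(B) = 980294.98 − 980286.01 + 0.3086×352.7 − 0.04193×2.78×352.7 = 76.70 mGal
Difference = 76.70 − (-103.50) = 180.20 mGal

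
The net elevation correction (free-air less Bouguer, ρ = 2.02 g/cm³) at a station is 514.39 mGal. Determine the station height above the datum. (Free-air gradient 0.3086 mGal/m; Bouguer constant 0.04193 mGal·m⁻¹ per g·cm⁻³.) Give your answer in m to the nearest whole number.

2297

Combined gradient = 0.3086 − 0.04193 × 2.02 = 0.2239014 mGal/m
h = 514.39 / 0.2239014 = 2297.40 m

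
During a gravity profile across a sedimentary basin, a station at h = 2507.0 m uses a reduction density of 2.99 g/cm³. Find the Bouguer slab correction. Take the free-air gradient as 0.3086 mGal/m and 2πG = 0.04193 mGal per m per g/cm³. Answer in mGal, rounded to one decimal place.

314.3

Bouguer slab correction = 0.04193 × 2.99 × 2507.0 = 314.3 mGal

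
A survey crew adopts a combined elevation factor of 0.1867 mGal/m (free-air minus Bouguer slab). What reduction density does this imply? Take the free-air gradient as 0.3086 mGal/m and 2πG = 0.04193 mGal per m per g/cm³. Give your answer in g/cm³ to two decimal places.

2.91

0.1867 = 0.3086 − 0.04193 × ρ
ρ = (0.3086 − 0.1867) / 0.04193 = 2.91 g/cm³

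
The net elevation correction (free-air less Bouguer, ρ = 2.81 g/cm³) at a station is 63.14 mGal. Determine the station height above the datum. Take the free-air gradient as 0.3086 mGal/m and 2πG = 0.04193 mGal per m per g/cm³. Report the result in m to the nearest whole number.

331

Combined gradient = 0.3086 − 0.04193 × 2.81 = 0.1907767 mGal/m
h = 63.14 / 0.1907767 = 330.96 m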